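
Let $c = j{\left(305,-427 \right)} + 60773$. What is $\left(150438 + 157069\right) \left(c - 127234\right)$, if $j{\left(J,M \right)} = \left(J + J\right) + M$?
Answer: $-20380948946$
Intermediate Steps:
$j{\left(J,M \right)} = M + 2 J$ ($j{\left(J,M \right)} = 2 J + M = M + 2 J$)
$c = 60956$ ($c = \left(-427 + 2 \cdot 305\right) + 60773 = \left(-427 + 610\right) + 60773 = 183 + 60773 = 60956$)
$\left(150438 + 157069\right) \left(c - 127234\right) = \left(150438 + 157069\right) \left(60956 - 127234\right) = 307507 \left(-66278\right) = -20380948946$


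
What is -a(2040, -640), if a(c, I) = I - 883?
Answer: 1523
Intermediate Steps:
a(c, I) = -883 + I
-a(2040, -640) = -(-883 - 640) = -1*(-1523) = 1523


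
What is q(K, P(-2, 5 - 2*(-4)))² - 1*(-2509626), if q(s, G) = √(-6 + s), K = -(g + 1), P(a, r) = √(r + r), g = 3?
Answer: 2509616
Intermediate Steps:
P(a, r) = √2*√r (P(a, r) = √(2*r) = √2*√r)
K = -4 (K = -(3 + 1) = -1*4 = -4)
q(K, P(-2, 5 - 2*(-4)))² - 1*(-2509626) = (√(-6 - 4))² - 1*(-2509626) = (√(-10))² + 2509626 = (I*√10)² + 2509626 = -10 + 2509626 = 2509616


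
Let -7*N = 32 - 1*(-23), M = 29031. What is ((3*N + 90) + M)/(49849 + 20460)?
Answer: 203682/492163 ≈ 0.41385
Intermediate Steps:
N = -55/7 (N = -(32 - 1*(-23))/7 = -(32 + 23)/7 = -⅐*55 = -55/7 ≈ -7.8571)
((3*N + 90) + M)/(49849 + 20460) = ((3*(-55/7) + 90) + 29031)/(49849 + 20460) = ((-165/7 + 90) + 29031)/70309 = (465/7 + 29031)*(1/70309) = (203682/7)*(1/70309) = 203682/492163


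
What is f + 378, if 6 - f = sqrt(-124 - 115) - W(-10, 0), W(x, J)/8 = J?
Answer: 384 - I*sqrt(239) ≈ 384.0 - 15.46*I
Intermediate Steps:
W(x, J) = 8*J
f = 6 - I*sqrt(239) (f = 6 - (sqrt(-124 - 115) - 8*0) = 6 - (sqrt(-239) - 1*0) = 6 - (I*sqrt(239) + 0) = 6 - I*sqrt(239) ≈ 6.0 - 15.46*I)
f + 378 = (6 - I*sqrt(239)) + 378 = 384 - I*sqrt(239)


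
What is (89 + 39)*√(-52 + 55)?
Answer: 128*√3 ≈ 221.70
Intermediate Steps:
(89 + 39)*√(-52 + 55) = 128*√3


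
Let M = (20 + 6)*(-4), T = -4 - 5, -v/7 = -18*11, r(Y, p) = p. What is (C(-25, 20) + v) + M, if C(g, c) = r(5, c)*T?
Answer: 1102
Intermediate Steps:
v = 1386 (v = -(-126)*11 = -7*(-198) = 1386)
T = -9
M = -104 (M = 26*(-4) = -104)
C(g, c) = -9*c (C(g, c) = c*(-9) = -9*c)
(C(-25, 20) + v) + M = (-9*20 + 1386) - 104 = (-180 + 1386) - 104 = 1206 - 104 = 1102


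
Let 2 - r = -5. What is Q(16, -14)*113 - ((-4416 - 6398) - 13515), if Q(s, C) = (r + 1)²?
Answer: 31561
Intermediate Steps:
r = 7 (r = 2 - 1*(-5) = 2 + 5 = 7)
Q(s, C) = 64 (Q(s, C) = (7 + 1)² = 8² = 64)
Q(16, -14)*113 - ((-4416 - 6398) - 13515) = 64*113 - ((-4416 - 6398) - 13515) = 7232 - (-10814 - 13515) = 7232 - 1*(-24329) = 7232 + 24329 = 31561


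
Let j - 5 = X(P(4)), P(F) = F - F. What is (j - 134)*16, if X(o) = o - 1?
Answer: -2080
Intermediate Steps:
P(F) = 0
X(o) = -1 + o
j = 4 (j = 5 + (-1 + 0) = 5 - 1 = 4)
(j - 134)*16 = (4 - 134)*16 = -130*16 = -2080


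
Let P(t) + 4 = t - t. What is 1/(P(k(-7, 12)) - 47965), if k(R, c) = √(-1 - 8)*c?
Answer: -1/47969 ≈ -2.0847e-5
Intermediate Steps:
k(R, c) = 3*I*c (k(R, c) = √(-9)*c = (3*I)*c = 3*I*c)
P(t) = -4 (P(t) = -4 + (t - t) = -4 + 0 = -4)
1/(P(k(-7, 12)) - 47965) = 1/(-4 - 47965) = 1/(-47969) = -1/47969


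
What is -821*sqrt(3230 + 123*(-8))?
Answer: -821*sqrt(2246) ≈ -38909.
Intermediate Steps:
-821*sqrt(3230 + 123*(-8)) = -821*sqrt(3230 - 984) = -821*sqrt(2246)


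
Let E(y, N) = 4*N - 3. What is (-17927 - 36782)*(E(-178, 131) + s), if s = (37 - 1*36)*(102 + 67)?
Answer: -37749210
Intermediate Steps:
s = 169 (s = (37 - 36)*169 = 1*169 = 169)
E(y, N) = -3 + 4*N
(-17927 - 36782)*(E(-178, 131) + s) = (-17927 - 36782)*((-3 + 4*131) + 169) = -54709*((-3 + 524) + 169) = -54709*(521 + 169) = -54709*690 = -37749210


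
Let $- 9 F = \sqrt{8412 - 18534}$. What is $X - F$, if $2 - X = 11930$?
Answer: $-11928 + \frac{i \sqrt{10122}}{9} \approx -11928.0 + 11.179 i$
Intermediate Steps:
$X = -11928$ ($X = 2 - 11930 = -11928$)
$F = - \frac{i \sqrt{10122}}{9}$ ($F = - \frac{\sqrt{8412 - 18534}}{9} = - \frac{\sqrt{-10122}}{9} = - \frac{i \sqrt{10122}}{9} \approx - 11.179 i$)
$X - F = -11928 - - \frac{i \sqrt{10122}}{9} = -11928 + \frac{i \sqrt{10122}}{9}$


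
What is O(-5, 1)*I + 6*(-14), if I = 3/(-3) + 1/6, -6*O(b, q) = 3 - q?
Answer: -1507/18 ≈ -83.722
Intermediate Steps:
O(b, q) = -½ + q/6 (O(b, q) = -(3 - q)/6 = -½ + q/6)
I = -⅚ (I = 3*(-⅓) + 1*(⅙) = -1 + ⅙ = -⅚ ≈ -0.83333)
O(-5, 1)*I + 6*(-14) = (-½ + (⅙)*1)*(-⅚) + 6*(-14) = (-½ + ⅙)*(-⅚) - 84 = -⅓*(-⅚) - 84 = 5/18 - 84 = -1507/18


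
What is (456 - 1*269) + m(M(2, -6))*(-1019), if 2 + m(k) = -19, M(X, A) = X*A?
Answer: 21586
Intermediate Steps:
M(X, A) = A*X
m(k) = -21 (m(k) = -2 - 19 = -21)
(456 - 1*269) + m(M(2, -6))*(-1019) = (456 - 1*269) - 21*(-1019) = (456 - 269) + 21399 = 187 + 21399 = 21586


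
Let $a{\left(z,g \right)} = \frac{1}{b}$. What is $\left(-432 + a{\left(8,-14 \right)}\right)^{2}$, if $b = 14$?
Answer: $\frac{36566209}{196} \approx 1.8656 \cdot 10^{5}$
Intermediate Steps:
$a{\left(z,g \right)} = \frac{1}{14}$
$\left(-432 + a{\left(8,-14 \right)}\right)^{2} = \left(-432 + \frac{1}{14}\right)^{2} = \left(- \frac{6047}{14}\right)^{2} = \frac{36566209}{196}$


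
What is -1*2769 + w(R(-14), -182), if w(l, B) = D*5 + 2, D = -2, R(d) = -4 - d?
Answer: -2777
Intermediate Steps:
w(l, B) = -8 (w(l, B) = -2*5 + 2 = -10 + 2 = -8)
-1*2769 + w(R(-14), -182) = -1*2769 - 8 = -2769 - 8 = -2777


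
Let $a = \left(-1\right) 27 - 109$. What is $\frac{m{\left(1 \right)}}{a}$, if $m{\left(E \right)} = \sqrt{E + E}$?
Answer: $- \frac{\sqrt{2}}{136} \approx -0.010399$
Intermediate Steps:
$m{\left(E \right)} = \sqrt{2} \sqrt{E}$ ($m{\left(E \right)} = \sqrt{2 E} = \sqrt{2} \sqrt{E}$)
$a = -136$ ($a = -27 - 109 = -136$)
$\frac{m{\left(1 \right)}}{a} = \frac{\sqrt{2} \sqrt{1}}{-136} = \sqrt{2} \cdot 1 \left(- \frac{1}{136}\right) = \sqrt{2} \left(- \frac{1}{136}\right) = - \frac{\sqrt{2}}{136}$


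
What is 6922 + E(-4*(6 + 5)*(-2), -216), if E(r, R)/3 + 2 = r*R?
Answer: -50108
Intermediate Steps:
E(r, R) = -6 + 3*R*r (E(r, R) = -6 + 3*(r*R) = -6 + 3*(R*r) = -6 + 3*R*r)
6922 + E(-4*(6 + 5)*(-2), -216) = 6922 + (-6 + 3*(-216)*(-4*(6 + 5)*(-2))) = 6922 + (-6 + 3*(-216)*(-4*11*(-2))) = 6922 + (-6 + 3*(-216)*(-44*(-2))) = 6922 + (-6 + 3*(-216)*88) = 6922 + (-6 - 57024) = 6922 - 57030 = -50108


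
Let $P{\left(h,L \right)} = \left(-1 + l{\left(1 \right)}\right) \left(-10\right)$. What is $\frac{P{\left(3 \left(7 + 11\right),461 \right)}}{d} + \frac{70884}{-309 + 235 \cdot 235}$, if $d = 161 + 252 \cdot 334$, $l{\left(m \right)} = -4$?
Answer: $\frac{1495080659}{1157752841} \approx 1.2914$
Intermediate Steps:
$d = 84329$ ($d = 161 + 84168 = 84329$)
$P{\left(h,L \right)} = 50$ ($P{\left(h,L \right)} = \left(-1 - 4\right) \left(-10\right) = \left(-5\right) \left(-10\right) = 50$)
$\frac{P{\left(3 \left(7 + 11\right),461 \right)}}{d} + \frac{70884}{-309 + 235 \cdot 235} = \frac{50}{84329} + \frac{70884}{-309 + 235 \cdot 235} = 50 \cdot \frac{1}{84329} + \frac{70884}{-309 + 55225} = \frac{50}{84329} + \frac{70884}{54916} = \frac{50}{84329} + 70884 \cdot \frac{1}{54916} = \frac{50}{84329} + \frac{17721}{13729} = \frac{1495080659}{1157752841}$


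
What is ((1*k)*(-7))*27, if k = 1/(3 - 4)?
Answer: 189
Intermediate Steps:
k = -1 (k = 1/(-1) = -1)
((1*k)*(-7))*27 = ((1*(-1))*(-7))*27 = -1*(-7)*27 = 7*27 = 189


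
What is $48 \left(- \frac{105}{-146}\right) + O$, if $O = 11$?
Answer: $\frac{3323}{73} \approx 45.521$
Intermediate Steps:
$48 \left(- \frac{105}{-146}\right) + O = 48 \left(- \frac{105}{-146}\right) + 11 = 48 \left(\left(-105\right) \left(- \frac{1}{146}\right)\right) + 11 = 48 \cdot \frac{105}{146} + 11 = \frac{2520}{73} + 11 = \frac{3323}{73}$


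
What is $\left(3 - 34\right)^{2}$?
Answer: $961$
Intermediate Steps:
$\left(3 - 34\right)^{2} = \left(-31\right)^{2} = 961$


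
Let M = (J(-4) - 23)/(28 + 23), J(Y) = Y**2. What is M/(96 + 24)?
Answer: -7/6120 ≈ -0.0011438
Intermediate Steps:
M = -7/51 (M = ((-4)**2 - 23)/(28 + 23) = (16 - 23)/51 = -7*1/51 = -7/51 ≈ -0.13725)
M/(96 + 24) = -7/(51*(96 + 24)) = -7/51/120 = -7/51*1/120 = -7/6120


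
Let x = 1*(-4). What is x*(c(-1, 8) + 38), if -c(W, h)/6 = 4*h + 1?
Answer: 640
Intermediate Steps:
c(W, h) = -6 - 24*h (c(W, h) = -6*(4*h + 1) = -6*(1 + 4*h) = -6 - 24*h)
x = -4
x*(c(-1, 8) + 38) = -4*((-6 - 24*8) + 38) = -4*((-6 - 192) + 38) = -4*(-198 + 38) = -4*(-160) = 640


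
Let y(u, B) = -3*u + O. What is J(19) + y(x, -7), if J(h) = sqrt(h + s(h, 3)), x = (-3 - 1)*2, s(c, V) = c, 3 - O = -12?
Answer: 39 + sqrt(38) ≈ 45.164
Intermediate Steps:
O = 15 (O = 3 - 1*(-12) = 3 + 12 = 15)
x = -8 (x = -4*2 = -8)
J(h) = sqrt(2)*sqrt(h) (J(h) = sqrt(h + h) = sqrt(2*h) = sqrt(2)*sqrt(h))
y(u, B) = 15 - 3*u (y(u, B) = -3*u + 15 = 15 - 3*u)
J(19) + y(x, -7) = sqrt(2)*sqrt(19) + (15 - 3*(-8)) = sqrt(38) + (15 + 24) = sqrt(38) + 39 = 39 + sqrt(38)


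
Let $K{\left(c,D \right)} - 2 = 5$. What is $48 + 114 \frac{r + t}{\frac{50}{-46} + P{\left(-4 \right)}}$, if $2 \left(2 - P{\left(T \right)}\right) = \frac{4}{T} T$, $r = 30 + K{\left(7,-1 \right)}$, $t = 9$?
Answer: $- \frac{119412}{25} \approx -4776.5$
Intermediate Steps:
$K{\left(c,D \right)} = 7$ ($K{\left(c,D \right)} = 2 + 5 = 7$)
$r = 37$ ($r = 30 + 7 = 37$)
$P{\left(T \right)} = 0$ ($P{\left(T \right)} = 2 - \frac{\frac{4}{T} T}{2} = 2 - 2 = 0$)
$48 + 114 \frac{r + t}{\frac{50}{-46} + P{\left(-4 \right)}} = 48 + 114 \frac{37 + 9}{\frac{50}{-46} + 0} = 48 + 114 \frac{46}{50 \left(- \frac{1}{46}\right) + 0} = 48 + 114 \frac{46}{- \frac{25}{23} + 0} = 48 + 114 \frac{46}{- \frac{25}{23}} = 48 + 114 \cdot 46 \left(- \frac{23}{25}\right) = 48 + 114 \left(- \frac{1058}{25}\right) = 48 - \frac{120612}{25} = - \frac{119412}{25}$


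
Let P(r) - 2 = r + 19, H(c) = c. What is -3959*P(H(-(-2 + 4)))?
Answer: -75221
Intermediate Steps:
P(r) = 21 + r (P(r) = 2 + (r + 19) = 2 + (19 + r) = 21 + r)
-3959*P(H(-(-2 + 4))) = -3959*(21 - (-2 + 4)) = -3959*(21 - 1*2) = -3959*(21 - 2) = -3959*19 = -75221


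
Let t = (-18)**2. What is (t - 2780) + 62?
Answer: -2394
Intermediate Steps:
t = 324
(t - 2780) + 62 = (324 - 2780) + 62 = -2456 + 62 = -2394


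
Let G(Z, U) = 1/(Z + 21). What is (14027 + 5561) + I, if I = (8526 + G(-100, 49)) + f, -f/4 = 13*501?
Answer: 162897/79 ≈ 2062.0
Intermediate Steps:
G(Z, U) = 1/(21 + Z)
f = -26052 (f = -52*501 = -4*6513 = -26052)
I = -1384555/79 (I = (8526 + 1/(21 - 100)) - 26052 = (8526 + 1/(-79)) - 26052 = (8526 - 1/79) - 26052 = 673553/79 - 26052 = -1384555/79 ≈ -17526.)
(14027 + 5561) + I = (14027 + 5561) - 1384555/79 = 19588 - 1384555/79 = 162897/79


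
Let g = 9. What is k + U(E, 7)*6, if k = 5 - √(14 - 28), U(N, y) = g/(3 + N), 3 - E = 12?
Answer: -4 - I*√14 ≈ -4.0 - 3.7417*I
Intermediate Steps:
E = -9 (E = 3 - 1*12 = 3 - 12 = -9)
U(N, y) = 9/(3 + N)
k = 5 - I*√14 (k = 5 - √(-14) = 5 - I*√14 ≈ 5.0 - 3.7417*I)
k + U(E, 7)*6 = (5 - I*√14) + (9/(3 - 9))*6 = (5 - I*√14) + (9/(-6))*6 = (5 - I*√14) + (9*(-⅙))*6 = (5 - I*√14) - 3/2*6 = (5 - I*√14) - 9 = -4 - I*√14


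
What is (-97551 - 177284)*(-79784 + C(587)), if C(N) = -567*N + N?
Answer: 113239165710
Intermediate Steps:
C(N) = -566*N
(-97551 - 177284)*(-79784 + C(587)) = (-97551 - 177284)*(-79784 - 566*587) = -274835*(-79784 - 332242) = -274835*(-412026) = 113239165710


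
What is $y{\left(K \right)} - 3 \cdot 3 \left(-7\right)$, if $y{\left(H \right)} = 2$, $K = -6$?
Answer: $65$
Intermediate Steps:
$y{\left(K \right)} - 3 \cdot 3 \left(-7\right) = 2 - 3 \cdot 3 \left(-7\right) = 2 - -63 = 2 + 63 = 65$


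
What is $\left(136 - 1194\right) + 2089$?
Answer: $1031$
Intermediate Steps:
$\left(136 - 1194\right) + 2089 = -1058 + 2089 = 1031$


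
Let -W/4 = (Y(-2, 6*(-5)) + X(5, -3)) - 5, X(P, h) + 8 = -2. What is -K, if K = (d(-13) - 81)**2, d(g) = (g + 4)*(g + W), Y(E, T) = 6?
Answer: -82944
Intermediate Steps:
X(P, h) = -10 (X(P, h) = -8 - 2 = -10)
W = 36 (W = -4*((6 - 10) - 5) = -4*(-4 - 5) = -4*(-9) = 36)
d(g) = (4 + g)*(36 + g) (d(g) = (g + 4)*(g + 36) = (4 + g)*(36 + g))
K = 82944 (K = ((144 + (-13)**2 + 40*(-13)) - 81)**2 = ((144 + 169 - 520) - 81)**2 = (-207 - 81)**2 = (-288)**2 = 82944)
-K = -1*82944 = -82944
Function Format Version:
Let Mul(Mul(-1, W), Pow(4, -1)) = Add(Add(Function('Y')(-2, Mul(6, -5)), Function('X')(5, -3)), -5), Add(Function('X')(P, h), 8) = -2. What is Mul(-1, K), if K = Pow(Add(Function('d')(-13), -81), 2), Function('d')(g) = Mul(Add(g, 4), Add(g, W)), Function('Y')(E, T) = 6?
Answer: -82944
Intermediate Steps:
Function('X')(P, h) = -10 (Function('X')(P, h) = Add(-8, -2) = -10)
W = 36 (W = Mul(-4, Add(Add(6, -10), -5)) = Mul(-4, Add(-4, -5)) = Mul(-4, -9) = 36)
Function('d')(g) = Mul(Add(4, g), Add(36, g)) (Function('d')(g) = Mul(Add(g, 4), Add(g, 36)) = Mul(Add(4, g), Add(36, g)))
K = 82944 (K = Pow(Add(Add(144, Pow(-13, 2), Mul(40, -13)), -81), 2) = Pow(Add(Add(144, 169, -520), -81), 2) = Pow(Add(-207, -81), 2) = Pow(-288, 2) = 82944)
Mul(-1, K) = Mul(-1, 82944) = -82944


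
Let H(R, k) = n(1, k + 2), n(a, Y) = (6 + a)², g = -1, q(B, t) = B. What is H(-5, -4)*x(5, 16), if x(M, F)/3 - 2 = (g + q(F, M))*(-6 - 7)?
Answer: -28371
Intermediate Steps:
H(R, k) = 49 (H(R, k) = (6 + 1)² = 7² = 49)
x(M, F) = 45 - 39*F (x(M, F) = 6 + 3*((-1 + F)*(-6 - 7)) = 6 + 3*((-1 + F)*(-13)) = 6 + 3*(13 - 13*F) = 6 + (39 - 39*F) = 45 - 39*F)
H(-5, -4)*x(5, 16) = 49*(45 - 39*16) = 49*(45 - 624) = 49*(-579) = -28371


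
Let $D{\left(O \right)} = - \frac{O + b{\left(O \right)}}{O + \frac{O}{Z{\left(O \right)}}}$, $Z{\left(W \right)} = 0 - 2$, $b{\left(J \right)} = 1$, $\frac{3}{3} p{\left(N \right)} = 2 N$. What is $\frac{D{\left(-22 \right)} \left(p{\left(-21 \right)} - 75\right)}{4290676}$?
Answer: $\frac{189}{3630572} \approx 5.2058 \cdot 10^{-5}$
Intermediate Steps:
$p{\left(N \right)} = 2 N$
$Z{\left(W \right)} = -2$ ($Z{\left(W \right)} = 0 - 2 = -2$)
$D{\left(O \right)} = - \frac{2 \left(1 + O\right)}{O}$ ($D{\left(O \right)} = - \frac{O + 1}{O + \frac{O}{-2}} = - \frac{1 + O}{O + O \left(- \frac{1}{2}\right)} = - \frac{1 + O}{O - \frac{O}{2}} = - \frac{1 + O}{\frac{1}{2} O} = - \left(1 + O\right) \frac{2}{O} = - \frac{2 \left(1 + O\right)}{O}$)
$\frac{D{\left(-22 \right)} \left(p{\left(-21 \right)} - 75\right)}{4290676} = \frac{\left(-2 - \frac{2}{-22}\right) \left(2 \left(-21\right) - 75\right)}{4290676} = \left(-2 - - \frac{1}{11}\right) \left(-42 - 75\right) \frac{1}{4290676} = \left(-2 + \frac{1}{11}\right) \left(-117\right) \frac{1}{4290676} = \left(- \frac{21}{11}\right) \left(-117\right) \frac{1}{4290676} = \frac{2457}{11} \cdot \frac{1}{4290676} = \frac{189}{3630572}$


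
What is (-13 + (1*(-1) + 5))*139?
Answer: -1251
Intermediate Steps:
(-13 + (1*(-1) + 5))*139 = (-13 + (-1 + 5))*139 = (-13 + 4)*139 = -9*139 = -1251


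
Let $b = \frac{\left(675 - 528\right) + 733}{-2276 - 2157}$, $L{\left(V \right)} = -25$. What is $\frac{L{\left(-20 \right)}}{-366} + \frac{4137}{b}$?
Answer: $- \frac{305098613}{14640} \approx -20840.0$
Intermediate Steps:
$b = - \frac{80}{403}$ ($b = \frac{147 + 733}{-4433} = 880 \left(- \frac{1}{4433}\right) = - \frac{80}{403} \approx -0.19851$)
$\frac{L{\left(-20 \right)}}{-366} + \frac{4137}{b} = - \frac{25}{-366} + \frac{4137}{- \frac{80}{403}} = \left(-25\right) \left(- \frac{1}{366}\right) + 4137 \left(- \frac{403}{80}\right) = \frac{25}{366} - \frac{1667211}{80} = - \frac{305098613}{14640}$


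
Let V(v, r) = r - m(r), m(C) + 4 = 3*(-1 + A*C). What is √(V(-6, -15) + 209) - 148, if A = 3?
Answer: -148 + 4*√21 ≈ -129.67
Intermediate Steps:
m(C) = -7 + 9*C (m(C) = -4 + 3*(-1 + 3*C) = -4 + (-3 + 9*C) = -7 + 9*C)
V(v, r) = 7 - 8*r (V(v, r) = r - (-7 + 9*r) = r + (7 - 9*r) = 7 - 8*r)
√(V(-6, -15) + 209) - 148 = √((7 - 8*(-15)) + 209) - 148 = √((7 + 120) + 209) - 148 = √(127 + 209) - 148 = √336 - 148 = 4*√21 - 148 = -148 + 4*√21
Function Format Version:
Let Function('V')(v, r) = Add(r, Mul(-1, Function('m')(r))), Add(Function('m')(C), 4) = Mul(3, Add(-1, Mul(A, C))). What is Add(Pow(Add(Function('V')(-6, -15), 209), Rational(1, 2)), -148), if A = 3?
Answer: Add(-148, Mul(4, Pow(21, Rational(1, 2)))) ≈ -129.67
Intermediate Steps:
Function('m')(C) = Add(-7, Mul(9, C)) (Function('m')(C) = Add(-4, Mul(3, Add(-1, Mul(3, C)))) = Add(-4, Add(-3, Mul(9, C))) = Add(-7, Mul(9, C)))
Function('V')(v, r) = Add(7, Mul(-8, r)) (Function('V')(v, r) = Add(r, Mul(-1, Add(-7, Mul(9, r)))) = Add(r, Add(7, Mul(-9, r))) = Add(7, Mul(-8, r)))
Add(Pow(Add(Function('V')(-6, -15), 209), Rational(1, 2)), -148) = Add(Pow(Add(Add(7, Mul(-8, -15)), 209), Rational(1, 2)), -148) = Add(Pow(Add(Add(7, 120), 209), Rational(1, 2)), -148) = Add(Pow(Add(127, 209), Rational(1, 2)), -148) = Add(Pow(336, Rational(1, 2)), -148) = Add(Mul(4, Pow(21, Rational(1, 2))), -148) = Add(-148, Mul(4, Pow(21, Rational(1, 2))))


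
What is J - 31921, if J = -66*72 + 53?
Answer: -36620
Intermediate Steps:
J = -4699 (J = -4752 + 53 = -4699)
J - 31921 = -4699 - 31921 = -36620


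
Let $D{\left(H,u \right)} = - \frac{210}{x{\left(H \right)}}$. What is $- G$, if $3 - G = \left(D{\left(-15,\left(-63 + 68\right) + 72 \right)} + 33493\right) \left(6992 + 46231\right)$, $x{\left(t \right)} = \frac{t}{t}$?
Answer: $1771421106$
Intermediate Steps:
$x{\left(t \right)} = 1$
$D{\left(H,u \right)} = -210$ ($D{\left(H,u \right)} = - \frac{210}{1} = \left(-210\right) 1 = -210$)
$G = -1771421106$ ($G = 3 - \left(-210 + 33493\right) \left(6992 + 46231\right) = 3 - 33283 \cdot 53223 = 3 - 1771421109 = -1771421106$)
$- G = \left(-1\right) \left(-1771421106\right) = 1771421106$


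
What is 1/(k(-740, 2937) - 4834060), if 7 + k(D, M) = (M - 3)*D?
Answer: -1/7005227 ≈ -1.4275e-7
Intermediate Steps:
k(D, M) = -7 + D*(-3 + M) (k(D, M) = -7 + (M - 3)*D = -7 + (-3 + M)*D = -7 + D*(-3 + M))
1/(k(-740, 2937) - 4834060) = 1/((-7 - 3*(-740) - 740*2937) - 4834060) = 1/((-7 + 2220 - 2173380) - 4834060) = 1/(-2171167 - 4834060) = 1/(-7005227) = -1/7005227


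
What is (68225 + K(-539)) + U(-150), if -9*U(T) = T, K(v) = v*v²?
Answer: -469567732/3 ≈ -1.5652e+8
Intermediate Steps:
K(v) = v³
U(T) = -T/9
(68225 + K(-539)) + U(-150) = (68225 + (-539)³) - ⅑*(-150) = (68225 - 156590819) + 50/3 = -156522594 + 50/3 = -469567732/3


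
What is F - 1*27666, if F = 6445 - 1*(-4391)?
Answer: -16830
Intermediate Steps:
F = 10836 (F = 6445 + 4391 = 10836)
F - 1*27666 = 10836 - 1*27666 = 10836 - 27666 = -16830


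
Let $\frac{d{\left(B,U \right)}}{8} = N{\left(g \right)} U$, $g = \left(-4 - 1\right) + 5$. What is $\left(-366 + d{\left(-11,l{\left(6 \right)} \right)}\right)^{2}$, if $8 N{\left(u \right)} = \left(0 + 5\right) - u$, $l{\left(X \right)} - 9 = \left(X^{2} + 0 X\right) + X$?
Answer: $12321$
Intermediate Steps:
$l{\left(X \right)} = 9 + X + X^{2}$ ($l{\left(X \right)} = 9 + \left(\left(X^{2} + 0 X\right) + X\right) = 9 + \left(\left(X^{2} + 0\right) + X\right) = 9 + \left(X^{2} + X\right) = 9 + \left(X + X^{2}\right) = 9 + X + X^{2}$)
$g = 0$ ($g = -5 + 5 = 0$)
$N{\left(u \right)} = \frac{5}{8} - \frac{u}{8}$ ($N{\left(u \right)} = \frac{\left(0 + 5\right) - u}{8} = \frac{5 - u}{8} = \frac{5}{8} - \frac{u}{8}$)
$d{\left(B,U \right)} = 5 U$ ($d{\left(B,U \right)} = 8 \left(\frac{5}{8} - 0\right) U = 8 \left(\frac{5}{8} + 0\right) U = 8 \frac{5 U}{8} = 5 U$)
$\left(-366 + d{\left(-11,l{\left(6 \right)} \right)}\right)^{2} = \left(-366 + 5 \left(9 + 6 + 6^{2}\right)\right)^{2} = \left(-366 + 5 \left(9 + 6 + 36\right)\right)^{2} = \left(-366 + 5 \cdot 51\right)^{2} = \left(-366 + 255\right)^{2} = \left(-111\right)^{2} = 12321$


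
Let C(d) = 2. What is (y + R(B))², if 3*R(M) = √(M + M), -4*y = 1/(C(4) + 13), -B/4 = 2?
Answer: (1 - 80*I)²/3600 ≈ -1.7775 - 0.044444*I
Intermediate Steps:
B = -8 (B = -4*2 = -8)
y = -1/60 (y = -1/(4*(2 + 13)) = -¼/15 = -¼*1/15 = -1/60 ≈ -0.016667)
R(M) = √2*√M/3 (R(M) = √(M + M)/3 = √(2*M)/3 = (√2*√M)/3 = √2*√M/3)
(y + R(B))² = (-1/60 + √2*√(-8)/3)² = (-1/60 + √2*(2*I*√2)/3)² = (-1/60 + 4*I/3)²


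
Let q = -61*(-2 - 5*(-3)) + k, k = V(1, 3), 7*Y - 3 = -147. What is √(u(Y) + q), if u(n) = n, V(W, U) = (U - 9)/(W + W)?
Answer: 2*I*√10003/7 ≈ 28.576*I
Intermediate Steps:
Y = -144/7 (Y = 3/7 + (⅐)*(-147) = 3/7 - 21 = -144/7 ≈ -20.571)
V(W, U) = (-9 + U)/(2*W) (V(W, U) = (-9 + U)/((2*W)) = (-9 + U)*(1/(2*W)) = (-9 + U)/(2*W))
k = -3 (k = (½)*(-9 + 3)/1 = (½)*1*(-6) = -3)
q = -796 (q = -61*(-2 - 5*(-3)) - 3 = -61*(-2 + 15) - 3 = -61*13 - 3 = -793 - 3 = -796)
√(u(Y) + q) = √(-144/7 - 796) = √(-5716/7) = 2*I*√10003/7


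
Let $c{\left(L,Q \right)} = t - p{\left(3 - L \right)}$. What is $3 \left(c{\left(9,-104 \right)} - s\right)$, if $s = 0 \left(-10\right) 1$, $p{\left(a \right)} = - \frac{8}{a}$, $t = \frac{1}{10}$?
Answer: $- \frac{37}{10} \approx -3.7$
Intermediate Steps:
$t = \frac{1}{10} \approx 0.1$
$c{\left(L,Q \right)} = \frac{1}{10} + \frac{8}{3 - L}$ ($c{\left(L,Q \right)} = \frac{1}{10} - - \frac{8}{3 - L} = \frac{1}{10} + \frac{8}{3 - L}$)
$s = 0$ ($s = 0 \cdot 1 = 0$)
$3 \left(c{\left(9,-104 \right)} - s\right) = 3 \left(\frac{-83 + 9}{10 \left(-3 + 9\right)} - 0\right) = 3 \left(\frac{1}{10} \cdot \frac{1}{6} \left(-74\right) + 0\right) = 3 \left(- \frac{37}{30} + 0\right) = 3 \left(- \frac{37}{30}\right) = - \frac{37}{10}$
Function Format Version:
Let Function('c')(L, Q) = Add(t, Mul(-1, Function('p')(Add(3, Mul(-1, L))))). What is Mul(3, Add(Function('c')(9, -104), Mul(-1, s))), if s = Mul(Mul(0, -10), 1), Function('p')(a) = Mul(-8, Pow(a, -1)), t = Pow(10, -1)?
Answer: Rational(-37, 10) ≈ -3.7000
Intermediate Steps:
t = Rational(1, 10) ≈ 0.10000
Function('c')(L, Q) = Add(Rational(1, 10), Mul(8, Pow(Add(3, Mul(-1, L)), -1))) (Function('c')(L, Q) = Add(Rational(1, 10), Mul(-1, Mul(-8, Pow(Add(3, Mul(-1, L)), -1)))) = Add(Rational(1, 10), Mul(8, Pow(Add(3, Mul(-1, L)), -1))))
s = 0 (s = Mul(0, 1) = 0)
Mul(3, Add(Function('c')(9, -104), Mul(-1, s))) = Mul(3, Add(Mul(Rational(1, 10), Pow(Add(-3, 9), -1), Add(-83, 9)), Mul(-1, 0))) = Mul(3, Add(Mul(Rational(1, 10), Pow(6, -1), -74), 0)) = Mul(3, Add(Mul(Rational(1, 10), Rational(1, 6), -74), 0)) = Mul(3, Add(Rational(-37, 30), 0)) = Mul(3, Rational(-37, 30)) = Rational(-37, 10)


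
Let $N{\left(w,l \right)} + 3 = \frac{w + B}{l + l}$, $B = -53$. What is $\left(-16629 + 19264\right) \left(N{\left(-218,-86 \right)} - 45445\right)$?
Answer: $- \frac{20597228475}{172} \approx -1.1975 \cdot 10^{8}$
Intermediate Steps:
$N{\left(w,l \right)} = -3 + \frac{-53 + w}{2 l}$ ($N{\left(w,l \right)} = -3 + \frac{w - 53}{l + l} = -3 + \frac{-53 + w}{2 l}$)
$\left(-16629 + 19264\right) \left(N{\left(-218,-86 \right)} - 45445\right) = \left(-16629 + 19264\right) \left(\frac{-53 - 218 - -516}{2 \left(-86\right)} - 45445\right) = 2635 \left(\frac{1}{2} \left(- \frac{1}{86}\right) \left(-53 - 218 + 516\right) - 45445\right) = 2635 \left(\frac{1}{2} \left(- \frac{1}{86}\right) 245 - 45445\right) = 2635 \left(- \frac{245}{172} - 45445\right) = 2635 \left(- \frac{7816785}{172}\right) = - \frac{20597228475}{172}$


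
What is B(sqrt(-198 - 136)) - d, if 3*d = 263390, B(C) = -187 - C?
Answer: -263951/3 - I*sqrt(334) ≈ -87984.0 - 18.276*I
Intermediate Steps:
d = 263390/3 (d = (1/3)*263390 = 263390/3 ≈ 87797.)
B(sqrt(-198 - 136)) - d = (-187 - sqrt(-198 - 136)) - 1*263390/3 = (-187 - sqrt(-334)) - 263390/3 = (-187 - I*sqrt(334)) - 263390/3 = -263951/3 - I*sqrt(334)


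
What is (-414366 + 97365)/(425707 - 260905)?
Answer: -105667/54934 ≈ -1.9235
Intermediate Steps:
(-414366 + 97365)/(425707 - 260905) = -317001/164802 = -317001*1/164802 = -105667/54934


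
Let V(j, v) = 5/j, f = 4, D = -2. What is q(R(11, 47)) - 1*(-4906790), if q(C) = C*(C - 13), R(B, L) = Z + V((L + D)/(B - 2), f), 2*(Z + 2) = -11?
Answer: 19627667/4 ≈ 4.9069e+6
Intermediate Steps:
Z = -15/2 (Z = -2 + (1/2)*(-11) = -2 - 11/2 = -15/2 ≈ -7.5000)
R(B, L) = -15/2 + 5*(-2 + B)/(-2 + L) (R(B, L) = -15/2 + 5/(((L - 2)/(B - 2))) = -15/2 + 5/(((-2 + L)/(-2 + B))) = -15/2 + 5*((-2 + B)/(-2 + L)) = -15/2 + 5*(-2 + B)/(-2 + L))
q(C) = C*(-13 + C)
q(R(11, 47)) - 1*(-4906790) = (5*(2 - 3*47 + 2*11)/(2*(-2 + 47)))*(-13 + 5*(2 - 3*47 + 2*11)/(2*(-2 + 47))) - 1*(-4906790) = ((5/2)*(2 - 141 + 22)/45)*(-13 + (5/2)*(2 - 141 + 22)/45) + 4906790 = ((5/2)*(1/45)*(-117))*(-13 + (5/2)*(1/45)*(-117)) + 4906790 = -13*(-13 - 13/2)/2 + 4906790 = -13/2*(-39/2) + 4906790 = 507/4 + 4906790 = 19627667/4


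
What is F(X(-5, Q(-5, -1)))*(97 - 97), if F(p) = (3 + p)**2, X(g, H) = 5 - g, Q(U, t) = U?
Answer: 0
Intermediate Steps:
F(X(-5, Q(-5, -1)))*(97 - 97) = (3 + (5 - 1*(-5)))**2*(97 - 97) = (3 + (5 + 5))**2*0 = (3 + 10)**2*0 = 13**2*0 = 169*0 = 0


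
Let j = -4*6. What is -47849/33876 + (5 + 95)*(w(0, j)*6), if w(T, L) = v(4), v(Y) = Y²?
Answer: 325161751/33876 ≈ 9598.6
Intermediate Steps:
j = -24
w(T, L) = 16 (w(T, L) = 4² = 16)
-47849/33876 + (5 + 95)*(w(0, j)*6) = -47849/33876 + (5 + 95)*(16*6) = -47849*1/33876 + 100*96 = -47849/33876 + 9600 = 325161751/33876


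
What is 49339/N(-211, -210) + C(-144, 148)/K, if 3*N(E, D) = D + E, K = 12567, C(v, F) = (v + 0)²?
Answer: -617133261/1763569 ≈ -349.93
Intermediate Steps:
C(v, F) = v²
N(E, D) = D/3 + E/3 (N(E, D) = (D + E)/3 = D/3 + E/3)
49339/N(-211, -210) + C(-144, 148)/K = 49339/((⅓)*(-210) + (⅓)*(-211)) + (-144)²/12567 = 49339/(-70 - 211/3) + 20736*(1/12567) = 49339/(-421/3) + 6912/4189 = 49339*(-3/421) + 6912/4189 = -148017/421 + 6912/4189 = -617133261/1763569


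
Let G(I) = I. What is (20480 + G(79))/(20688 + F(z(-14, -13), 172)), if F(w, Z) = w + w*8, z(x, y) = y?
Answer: 6853/6857 ≈ 0.99942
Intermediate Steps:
F(w, Z) = 9*w (F(w, Z) = w + 8*w = 9*w)
(20480 + G(79))/(20688 + F(z(-14, -13), 172)) = (20480 + 79)/(20688 + 9*(-13)) = 20559/(20688 - 117) = 20559/20571 = 20559*(1/20571) = 6853/6857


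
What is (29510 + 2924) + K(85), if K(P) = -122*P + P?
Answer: 22149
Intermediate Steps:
K(P) = -121*P
(29510 + 2924) + K(85) = (29510 + 2924) - 121*85 = 32434 - 10285 = 22149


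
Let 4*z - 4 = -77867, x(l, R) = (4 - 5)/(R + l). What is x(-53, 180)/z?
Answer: 4/9888601 ≈ 4.0451e-7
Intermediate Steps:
x(l, R) = -1/(R + l)
z = -77863/4 (z = 1 + (1/4)*(-77867) = 1 - 77867/4 = -77863/4 ≈ -19466.)
x(-53, 180)/z = (-1/(180 - 53))/(-77863/4) = -1/127*(-4/77863) = 4/9888601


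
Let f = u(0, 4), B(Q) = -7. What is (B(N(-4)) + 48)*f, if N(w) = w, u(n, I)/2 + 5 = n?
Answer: -410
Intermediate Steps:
u(n, I) = -10 + 2*n
f = -10 (f = -10 + 2*0 = -10 + 0 = -10)
(B(N(-4)) + 48)*f = (-7 + 48)*(-10) = 41*(-10) = -410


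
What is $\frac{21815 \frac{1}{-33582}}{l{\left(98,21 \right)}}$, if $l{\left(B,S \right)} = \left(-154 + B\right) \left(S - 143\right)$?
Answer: $- \frac{21815}{229432224} \approx -9.5083 \cdot 10^{-5}$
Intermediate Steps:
$l{\left(B,S \right)} = \left(-154 + B\right) \left(-143 + S\right)$
$\frac{21815 \frac{1}{-33582}}{l{\left(98,21 \right)}} = \frac{21815 \frac{1}{-33582}}{22022 - 3234 - 14014 + 98 \cdot 21} = \frac{21815 \left(- \frac{1}{33582}\right)}{22022 - 3234 - 14014 + 2058} = - \frac{21815}{33582 \cdot 6832} = \left(- \frac{21815}{33582}\right) \frac{1}{6832} = - \frac{21815}{229432224}$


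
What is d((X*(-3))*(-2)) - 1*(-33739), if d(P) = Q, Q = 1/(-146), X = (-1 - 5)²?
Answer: 4925893/146 ≈ 33739.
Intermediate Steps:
X = 36 (X = (-6)² = 36)
Q = -1/146 ≈ -0.0068493
d(P) = -1/146
d((X*(-3))*(-2)) - 1*(-33739) = -1/146 - 1*(-33739) = -1/146 + 33739 = 4925893/146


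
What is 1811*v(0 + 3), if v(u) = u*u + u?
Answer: 21732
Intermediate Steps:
v(u) = u + u² (v(u) = u² + u = u + u²)
1811*v(0 + 3) = 1811*((0 + 3)*(1 + (0 + 3))) = 1811*(3*(1 + 3)) = 1811*(3*4) = 1811*12 = 21732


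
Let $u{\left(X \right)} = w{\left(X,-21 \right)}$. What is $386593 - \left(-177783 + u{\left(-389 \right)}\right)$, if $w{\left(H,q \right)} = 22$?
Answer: $564354$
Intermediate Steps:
$u{\left(X \right)} = 22$
$386593 - \left(-177783 + u{\left(-389 \right)}\right) = 386593 + \left(177783 - 22\right) = 386593 + 177761 = 564354$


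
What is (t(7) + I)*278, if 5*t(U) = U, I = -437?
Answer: -605484/5 ≈ -1.2110e+5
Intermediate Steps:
t(U) = U/5
(t(7) + I)*278 = ((⅕)*7 - 437)*278 = (7/5 - 437)*278 = -2178/5*278 = -605484/5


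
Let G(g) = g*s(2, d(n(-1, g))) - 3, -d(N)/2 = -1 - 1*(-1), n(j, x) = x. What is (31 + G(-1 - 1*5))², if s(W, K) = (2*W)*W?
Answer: 400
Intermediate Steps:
d(N) = 0 (d(N) = -2*(-1 - 1*(-1)) = -2*(-1 + 1) = -2*0 = 0)
s(W, K) = 2*W²
G(g) = -3 + 8*g (G(g) = g*(2*2²) - 3 = g*(2*4) - 3 = g*8 - 3 = 8*g - 3 = -3 + 8*g)
(31 + G(-1 - 1*5))² = (31 + (-3 + 8*(-1 - 1*5)))² = (31 + (-3 + 8*(-1 - 5)))² = (31 + (-3 + 8*(-6)))² = (31 + (-3 - 48))² = (31 - 51)² = (-20)² = 400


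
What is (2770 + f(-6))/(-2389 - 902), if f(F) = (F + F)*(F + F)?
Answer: -2914/3291 ≈ -0.88544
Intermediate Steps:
f(F) = 4*F² (f(F) = (2*F)*(2*F) = 4*F²)
(2770 + f(-6))/(-2389 - 902) = (2770 + 4*(-6)²)/(-2389 - 902) = (2770 + 4*36)/(-3291) = (2770 + 144)*(-1/3291) = 2914*(-1/3291) = -2914/3291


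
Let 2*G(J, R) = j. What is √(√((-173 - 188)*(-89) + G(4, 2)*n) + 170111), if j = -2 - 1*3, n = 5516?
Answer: √(170111 + √18339) ≈ 412.61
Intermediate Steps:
j = -5 (j = -2 - 3 = -5)
G(J, R) = -5/2 (G(J, R) = (½)*(-5) = -5/2)
√(√((-173 - 188)*(-89) + G(4, 2)*n) + 170111) = √(√((-173 - 188)*(-89) - 5/2*5516) + 170111) = √(√(-361*(-89) - 13790) + 170111) = √(√(32129 - 13790) + 170111) = √(√18339 + 170111) = √(170111 + √18339)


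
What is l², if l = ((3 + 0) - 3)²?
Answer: 0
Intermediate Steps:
l = 0 (l = (3 - 3)² = 0² = 0)
l² = 0² = 0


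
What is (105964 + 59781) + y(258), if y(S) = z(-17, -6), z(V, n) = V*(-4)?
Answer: 165813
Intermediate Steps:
z(V, n) = -4*V
y(S) = 68 (y(S) = -4*(-17) = 68)
(105964 + 59781) + y(258) = (105964 + 59781) + 68 = 165745 + 68 = 165813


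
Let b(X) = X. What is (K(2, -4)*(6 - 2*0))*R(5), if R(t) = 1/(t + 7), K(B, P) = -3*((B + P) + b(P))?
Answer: 9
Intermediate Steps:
K(B, P) = -6*P - 3*B (K(B, P) = -3*((B + P) + P) = -3*(B + 2*P) = -6*P - 3*B)
R(t) = 1/(7 + t)
(K(2, -4)*(6 - 2*0))*R(5) = ((-6*(-4) - 3*2)*(6 - 2*0))/(7 + 5) = ((24 - 6)*(6 + 0))/12 = (18*6)*(1/12) = 108*(1/12) = 9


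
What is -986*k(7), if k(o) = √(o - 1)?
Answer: -986*√6 ≈ -2415.2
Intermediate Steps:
k(o) = √(-1 + o)
-986*k(7) = -986*√(-1 + 7) = -986*√6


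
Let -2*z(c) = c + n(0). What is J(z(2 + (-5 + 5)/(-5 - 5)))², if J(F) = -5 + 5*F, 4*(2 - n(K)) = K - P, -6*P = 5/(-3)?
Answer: 4774225/20736 ≈ 230.24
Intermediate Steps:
P = 5/18 (P = -5/(6*(-3)) = -5*(-1)/(6*3) = -⅙*(-5/3) = 5/18 ≈ 0.27778)
n(K) = 149/72 - K/4 (n(K) = 2 - (K - 1*5/18)/4 = 2 - (K - 5/18)/4 = 2 - (-5/18 + K)/4 = 2 + (5/72 - K/4) = 149/72 - K/4)
z(c) = -149/144 - c/2 (z(c) = -(c + (149/72 - ¼*0))/2 = -(c + (149/72 + 0))/2 = -(c + 149/72)/2 = -(149/72 + c)/2 = -149/144 - c/2)
J(z(2 + (-5 + 5)/(-5 - 5)))² = (-5 + 5*(-149/144 - (2 + (-5 + 5)/(-5 - 5))/2))² = (-5 + 5*(-149/144 - (2 + 0/(-10))/2))² = (-5 + 5*(-149/144 - (2 + 0*(-⅒))/2))² = (-5 + 5*(-149/144 - (2 + 0)/2))² = (-5 + 5*(-149/144 - ½*2))² = (-5 + 5*(-149/144 - 1))² = (-5 + 5*(-293/144))² = (-5 - 1465/144)² = (-2185/144)² = 4774225/20736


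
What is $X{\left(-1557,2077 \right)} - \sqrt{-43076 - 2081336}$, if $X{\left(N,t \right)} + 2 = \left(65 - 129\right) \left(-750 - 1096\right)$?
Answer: $118142 - 2 i \sqrt{531103} \approx 1.1814 \cdot 10^{5} - 1457.5 i$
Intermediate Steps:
$X{\left(N,t \right)} = 118142$ ($X{\left(N,t \right)} = -2 + \left(65 - 129\right) \left(-750 - 1096\right) = -2 - -118144 = -2 + 118144 = 118142$)
$X{\left(-1557,2077 \right)} - \sqrt{-43076 - 2081336} = 118142 - \sqrt{-43076 - 2081336} = 118142 - \sqrt{-2124412} = 118142 - 2 i \sqrt{531103}$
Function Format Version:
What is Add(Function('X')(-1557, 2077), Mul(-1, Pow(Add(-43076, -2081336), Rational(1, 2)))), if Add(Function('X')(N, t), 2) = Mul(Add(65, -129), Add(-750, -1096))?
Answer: Add(118142, Mul(-2, I, Pow(531103, Rational(1, 2)))) ≈ Add(1.1814e+5, Mul(-1457.5, I))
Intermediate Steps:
Function('X')(N, t) = 118142 (Function('X')(N, t) = Add(-2, Mul(Add(65, -129), Add(-750, -1096))) = Add(-2, Mul(-64, -1846)) = Add(-2, 118144) = 118142)
Add(Function('X')(-1557, 2077), Mul(-1, Pow(Add(-43076, -2081336), Rational(1, 2)))) = Add(118142, Mul(-1, Pow(Add(-43076, -2081336), Rational(1, 2)))) = Add(118142, Mul(-1, Pow(-2124412, Rational(1, 2)))) = Add(118142, Mul(-1, Mul(2, I, Pow(531103, Rational(1, 2))))) = Add(118142, Mul(-2, I, Pow(531103, Rational(1, 2))))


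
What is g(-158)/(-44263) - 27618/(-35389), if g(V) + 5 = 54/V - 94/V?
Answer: 96587258061/123747441253 ≈ 0.78052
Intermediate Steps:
g(V) = -5 - 40/V (g(V) = -5 + (54/V - 94/V) = -5 - 40/V)
g(-158)/(-44263) - 27618/(-35389) = (-5 - 40/(-158))/(-44263) - 27618/(-35389) = (-5 - 40*(-1/158))*(-1/44263) - 27618*(-1/35389) = (-5 + 20/79)*(-1/44263) + 27618/35389 = -375/79*(-1/44263) + 27618/35389 = 375/3496777 + 27618/35389 = 96587258061/123747441253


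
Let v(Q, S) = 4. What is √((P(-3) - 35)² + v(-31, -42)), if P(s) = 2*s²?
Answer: √293 ≈ 17.117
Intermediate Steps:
√((P(-3) - 35)² + v(-31, -42)) = √((2*(-3)² - 35)² + 4) = √((2*9 - 35)² + 4) = √((18 - 35)² + 4) = √((-17)² + 4) = √(289 + 4) = √293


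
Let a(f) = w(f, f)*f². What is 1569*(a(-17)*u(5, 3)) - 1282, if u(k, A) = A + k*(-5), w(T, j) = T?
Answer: 169585652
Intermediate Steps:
u(k, A) = A - 5*k
a(f) = f³ (a(f) = f*f² = f³)
1569*(a(-17)*u(5, 3)) - 1282 = 1569*((-17)³*(3 - 5*5)) - 1282 = 1569*(-4913*(3 - 25)) - 1282 = 1569*(-4913*(-22)) - 1282 = 1569*108086 - 1282 = 169586934 - 1282 = 169585652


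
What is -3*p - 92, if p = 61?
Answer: -275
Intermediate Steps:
-3*p - 92 = -3*61 - 92 = -183 - 92 = -275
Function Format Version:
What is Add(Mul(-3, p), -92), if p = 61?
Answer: -275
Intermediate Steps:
Add(Mul(-3, p), -92) = Add(Mul(-3, 61), -92) = Add(-183, -92) = -275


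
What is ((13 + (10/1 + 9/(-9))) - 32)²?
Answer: 100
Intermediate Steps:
((13 + (10/1 + 9/(-9))) - 32)² = ((13 + (10*1 + 9*(-⅑))) - 32)² = ((13 + (10 - 1)) - 32)² = ((13 + 9) - 32)² = (22 - 32)² = (-10)² = 100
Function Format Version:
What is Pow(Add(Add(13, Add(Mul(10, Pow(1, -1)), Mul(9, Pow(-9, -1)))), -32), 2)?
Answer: 100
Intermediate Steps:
Pow(Add(Add(13, Add(Mul(10, Pow(1, -1)), Mul(9, Pow(-9, -1)))), -32), 2) = Pow(Add(Add(13, Add(Mul(10, 1), Mul(9, Rational(-1, 9)))), -32), 2) = Pow(Add(Add(13, Add(10, -1)), -32), 2) = Pow(Add(Add(13, 9), -32), 2) = Pow(Add(22, -32), 2) = Pow(-10, 2) = 100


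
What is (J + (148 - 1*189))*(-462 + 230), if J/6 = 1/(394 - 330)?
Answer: 37961/4 ≈ 9490.3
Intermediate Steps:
J = 3/32 (J = 6/(394 - 330) = 6/64 = 6*(1/64) = 3/32 ≈ 0.093750)
(J + (148 - 1*189))*(-462 + 230) = (3/32 + (148 - 1*189))*(-462 + 230) = (3/32 + (148 - 189))*(-232) = (3/32 - 41)*(-232) = -1309/32*(-232) = 37961/4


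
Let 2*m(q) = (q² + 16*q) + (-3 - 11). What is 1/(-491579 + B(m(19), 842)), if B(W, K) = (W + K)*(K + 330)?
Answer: 1/876731 ≈ 1.1406e-6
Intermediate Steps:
m(q) = -7 + q²/2 + 8*q (m(q) = ((q² + 16*q) + (-3 - 11))/2 = ((q² + 16*q) - 14)/2 = (-14 + q² + 16*q)/2 = -7 + q²/2 + 8*q)
B(W, K) = (330 + K)*(K + W) (B(W, K) = (K + W)*(330 + K) = (330 + K)*(K + W))
1/(-491579 + B(m(19), 842)) = 1/(-491579 + (842² + 330*842 + 330*(-7 + (½)*19² + 8*19) + 842*(-7 + (½)*19² + 8*19))) = 1/(-491579 + (708964 + 277860 + 330*(-7 + (½)*361 + 152) + 842*(-7 + (½)*361 + 152))) = 1/(-491579 + (708964 + 277860 + 330*(-7 + 361/2 + 152) + 842*(-7 + 361/2 + 152))) = 1/(-491579 + (708964 + 277860 + 330*(651/2) + 842*(651/2))) = 1/(-491579 + (708964 + 277860 + 107415 + 274071)) = 1/(-491579 + 1368310) = 1/876731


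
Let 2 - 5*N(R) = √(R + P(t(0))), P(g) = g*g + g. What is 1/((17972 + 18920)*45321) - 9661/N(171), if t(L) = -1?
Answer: 161530213094687/279221049444 + 144915*√19/167 ≈ 4361.0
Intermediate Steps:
P(g) = g + g² (P(g) = g² + g = g + g²)
N(R) = ⅖ - √R/5 (N(R) = ⅖ - √(R - (1 - 1))/5 = ⅖ - √(R - 1*0)/5 = ⅖ - √(R + 0)/5 = ⅖ - √R/5)
1/((17972 + 18920)*45321) - 9661/N(171) = 1/((17972 + 18920)*45321) - 9661/(⅖ - 3*√19/5) = (1/45321)/36892 - 9661/(⅖ - 3*√19/5) = (1/36892)*(1/45321) - 9661/(⅖ - 3*√19/5) = 1/1671982332 - 9661/(⅖ - 3*√19/5)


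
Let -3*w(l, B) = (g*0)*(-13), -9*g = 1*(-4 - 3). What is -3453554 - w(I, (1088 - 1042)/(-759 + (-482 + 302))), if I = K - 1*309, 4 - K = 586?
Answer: -3453554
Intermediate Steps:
K = -582 (K = 4 - 1*586 = 4 - 586 = -582)
g = 7/9 (g = -(-4 - 3)/9 = -(-7)/9 = -⅑*(-7) = 7/9 ≈ 0.77778)
I = -891 (I = -582 - 1*309 = -582 - 309 = -891)
w(l, B) = 0 (w(l, B) = -(7/9)*0*(-13)/3 = -0*(-13) = -⅓*0 = 0)
-3453554 - w(I, (1088 - 1042)/(-759 + (-482 + 302))) = -3453554 - 1*0 = -3453554 + 0 = -3453554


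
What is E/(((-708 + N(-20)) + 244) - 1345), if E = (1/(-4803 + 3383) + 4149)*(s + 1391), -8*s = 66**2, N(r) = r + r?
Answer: -9974443247/5251160 ≈ -1899.5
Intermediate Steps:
N(r) = 2*r
s = -1089/2 (s = -1/8*66**2 = -1/8*4356 = -1089/2 ≈ -544.50)
E = 9974443247/2840 (E = (1/(-4803 + 3383) + 4149)*(-1089/2 + 1391) = (1/(-1420) + 4149)*(1693/2) = (-1/1420 + 4149)*(1693/2) = (5891579/1420)*(1693/2) = 9974443247/2840 ≈ 3.5121e+6)
E/(((-708 + N(-20)) + 244) - 1345) = 9974443247/(2840*(((-708 + 2*(-20)) + 244) - 1345)) = 9974443247/(2840*(((-708 - 40) + 244) - 1345)) = 9974443247/(2840*((-748 + 244) - 1345)) = 9974443247/(2840*(-504 - 1345)) = (9974443247/2840)/(-1849) = (9974443247/2840)*(-1/1849) = -9974443247/5251160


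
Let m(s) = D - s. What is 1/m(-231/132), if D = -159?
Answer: -4/629 ≈ -0.0063593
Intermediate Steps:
m(s) = -159 - s
1/m(-231/132) = 1/(-159 - (-231)/132) = 1/(-159 - 1*(-7/4)) = 1/(-159 + 7/4) = 1/(-629/4) = -4/629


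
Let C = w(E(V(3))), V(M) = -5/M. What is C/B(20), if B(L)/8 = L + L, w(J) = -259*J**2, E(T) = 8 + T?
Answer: -93499/2880 ≈ -32.465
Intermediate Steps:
B(L) = 16*L (B(L) = 8*(L + L) = 8*(2*L) = 16*L)
C = -93499/9 (C = -259*(8 - 5/3)**2 = -259*(19/3)**2 = -259*361/9 = -93499/9 ≈ -10389.)
C/B(20) = -93499/(9*(16*20)) = -93499/9/320 = -93499/9*1/320 = -93499/2880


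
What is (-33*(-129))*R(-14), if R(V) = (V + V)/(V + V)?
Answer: 4257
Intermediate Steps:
R(V) = 1 (R(V) = (2*V)/((2*V)) = (2*V)*(1/(2*V)) = 1)
(-33*(-129))*R(-14) = -33*(-129)*1 = 4257*1 = 4257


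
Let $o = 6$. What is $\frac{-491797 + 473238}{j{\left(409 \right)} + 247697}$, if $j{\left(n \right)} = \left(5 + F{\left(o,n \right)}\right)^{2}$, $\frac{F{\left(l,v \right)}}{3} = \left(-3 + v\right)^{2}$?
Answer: $- \frac{18559}{244543354866} \approx -7.5892 \cdot 10^{-8}$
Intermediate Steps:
$F{\left(l,v \right)} = 3 \left(-3 + v\right)^{2}$
$j{\left(n \right)} = \left(5 + 3 \left(-3 + n\right)^{2}\right)^{2}$
$\frac{-491797 + 473238}{j{\left(409 \right)} + 247697} = \frac{-491797 + 473238}{\left(5 + 3 \left(-3 + 409\right)^{2}\right)^{2} + 247697} = - \frac{18559}{\left(5 + 3 \cdot 406^{2}\right)^{2} + 247697} = - \frac{18559}{\left(5 + 3 \cdot 164836\right)^{2} + 247697} = - \frac{18559}{\left(5 + 494508\right)^{2} + 247697} = - \frac{18559}{494513^{2} + 247697} = - \frac{18559}{244543107169 + 247697} = - \frac{18559}{244543354866}$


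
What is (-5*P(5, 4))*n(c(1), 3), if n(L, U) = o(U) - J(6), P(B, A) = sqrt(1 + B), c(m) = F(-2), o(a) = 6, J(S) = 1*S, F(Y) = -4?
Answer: 0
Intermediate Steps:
J(S) = S
c(m) = -4
n(L, U) = 0 (n(L, U) = 6 - 1*6 = 6 - 6 = 0)
(-5*P(5, 4))*n(c(1), 3) = -5*sqrt(1 + 5)*0 = -5*sqrt(6)*0 = 0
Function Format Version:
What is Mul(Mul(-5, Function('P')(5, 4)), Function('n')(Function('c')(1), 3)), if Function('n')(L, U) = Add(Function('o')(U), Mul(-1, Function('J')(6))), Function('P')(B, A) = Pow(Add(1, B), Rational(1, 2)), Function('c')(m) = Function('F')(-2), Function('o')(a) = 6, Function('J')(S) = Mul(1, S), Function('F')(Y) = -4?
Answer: 0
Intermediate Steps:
Function('J')(S) = S
Function('c')(m) = -4
Function('n')(L, U) = 0 (Function('n')(L, U) = Add(6, Mul(-1, 6)) = Add(6, -6) = 0)
Mul(Mul(-5, Function('P')(5, 4)), Function('n')(Function('c')(1), 3)) = Mul(Mul(-5, Pow(Add(1, 5), Rational(1, 2))), 0) = Mul(Mul(-5, Pow(6, Rational(1, 2))), 0) = 0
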